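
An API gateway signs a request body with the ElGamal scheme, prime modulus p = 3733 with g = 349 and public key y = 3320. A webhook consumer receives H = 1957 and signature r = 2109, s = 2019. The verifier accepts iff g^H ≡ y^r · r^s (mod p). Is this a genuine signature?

forged

Left side g^H mod p:
349^2 = 121801 ≡ 2345
349^4 ≡ 2345^2 = 5499025 ≡ 316
349^8 ≡ 316^2 = 99856 ≡ 2798
349^16 ≡ 2798^2 = 7828804 ≡ 703
349^32 ≡ 703^2 = 494209 ≡ 1453
349^64 ≡ 1453^2 = 2111209 ≡ 2064
349^128 ≡ 2064^2 = 4260096 ≡ 743
349^256 ≡ 743^2 = 552049 ≡ 3298
349^512 ≡ 3298^2 = 10876804 ≡ 2575
349^1024 ≡ 2575^2 = 6630625 ≡ 817
1957 = 1024 + 512 + 256 + 128 + 32 + 4 + 1, so 349^1957 ≡ 817·2575·3298·743·1453·316·349 ≡ 2916 (mod 3733)
Right side y^r · r^s mod p:
3320^2 = 11022400 ≡ 2584
3320^4 ≡ 2584^2 = 6677056 ≡ 2452
3320^8 ≡ 2452^2 = 6012304 ≡ 2174
3320^16 ≡ 2174^2 = 4726276 ≡ 298
3320^32 ≡ 298^2 = 88804 ≡ 2945
3320^64 ≡ 2945^2 = 8673025 ≡ 1266
3320^128 ≡ 1266^2 = 1602756 ≡ 1299
3320^256 ≡ 1299^2 = 1687401 ≡ 85
3320^512 ≡ 85^2 = 7225 ≡ 3492
3320^1024 ≡ 3492^2 = 12194064 ≡ 2086
3320^2048 ≡ 2086^2 = 4351396 ≡ 2451
2109 = 2048 + 32 + 16 + 8 + 4 + 1, so 3320^2109 ≡ 2451·2945·298·2174·2452·3320 ≡ 27 (mod 3733)
2109^2 = 4447881 ≡ 1878
2109^4 ≡ 1878^2 = 3526884 ≡ 2932
2109^8 ≡ 2932^2 = 8596624 ≡ 3258
2109^16 ≡ 3258^2 = 10614564 ≡ 1645
2109^32 ≡ 1645^2 = 2706025 ≡ 3333
2109^64 ≡ 3333^2 = 11108889 ≡ 3214
2109^128 ≡ 3214^2 = 10329796 ≡ 585
2109^256 ≡ 585^2 = 342225 ≡ 2522
2109^512 ≡ 2522^2 = 6360484 ≡ 3185
2109^1024 ≡ 3185^2 = 10144225 ≡ 1664
2019 = 1024 + 512 + 256 + 128 + 64 + 32 + 2 + 1, so 2109^2019 ≡ 1664·3185·2522·585·3214·3333·1878·2109 ≡ 1186 (mod 3733)
27·1186 = 32022 ≡ 2158 (mod 3733)
2916 ≠ 2158, so verification fails.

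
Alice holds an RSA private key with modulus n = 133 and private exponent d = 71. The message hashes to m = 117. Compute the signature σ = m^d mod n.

108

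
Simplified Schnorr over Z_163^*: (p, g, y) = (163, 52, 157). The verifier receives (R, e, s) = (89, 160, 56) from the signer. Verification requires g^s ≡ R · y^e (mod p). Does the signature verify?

g^s mod p:
52^56 mod 163 = 26
R · y^e mod p:
157^160 mod 163 = 77
89·77 = 6853 ≡ 7 (mod 163)
26 ≠ 7; the check fails.

does not verify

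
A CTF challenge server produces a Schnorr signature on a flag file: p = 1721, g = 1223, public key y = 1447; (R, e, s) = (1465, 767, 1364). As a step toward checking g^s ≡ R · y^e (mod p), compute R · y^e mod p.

1608

1447^2 = 2093809 ≡ 1073
1447^4 ≡ 1073^2 = 1151329 ≡ 1701
1447^8 ≡ 1701^2 = 2893401 ≡ 400
1447^16 ≡ 400^2 = 160000 ≡ 1668
1447^32 ≡ 1668^2 = 2782224 ≡ 1088
1447^64 ≡ 1088^2 = 1183744 ≡ 1417
1447^128 ≡ 1417^2 = 2007889 ≡ 1203
1447^256 ≡ 1203^2 = 1447209 ≡ 1569
1447^512 ≡ 1569^2 = 2461761 ≡ 731
767 = 512 + 128 + 64 + 32 + 16 + 8 + 4 + 2 + 1, so 1447^767 ≡ 731·1203·1417·1088·1668·400·1701·1073·1447 ≡ 908 (mod 1721)
R · y^e ≡ 1465·908 = 1330220 ≡ 1608 (mod 1721)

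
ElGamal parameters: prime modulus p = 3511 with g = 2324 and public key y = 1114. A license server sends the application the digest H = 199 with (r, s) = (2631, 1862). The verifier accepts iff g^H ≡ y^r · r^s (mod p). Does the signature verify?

Left side g^H mod p:
2324^2 = 5400976 ≡ 1058
2324^4 ≡ 1058^2 = 1119364 ≡ 2866
2324^8 ≡ 2866^2 = 8213956 ≡ 1727
2324^16 ≡ 1727^2 = 2982529 ≡ 1690
2324^32 ≡ 1690^2 = 2856100 ≡ 1657
2324^64 ≡ 1657^2 = 2745649 ≡ 47
2324^128 ≡ 47^2 = 2209
199 = 128 + 64 + 4 + 2 + 1, so 2324^199 ≡ 2209·47·2866·1058·2324 ≡ 1882 (mod 3511)
Right side y^r · r^s mod p:
1114^2 = 1240996 ≡ 1613
1114^4 ≡ 1613^2 = 2601769 ≡ 118
1114^8 ≡ 118^2 = 13924 ≡ 3391
1114^16 ≡ 3391^2 = 11498881 ≡ 356
1114^32 ≡ 356^2 = 126736 ≡ 340
1114^64 ≡ 340^2 = 115600 ≡ 3248
1114^128 ≡ 3248^2 = 10549504 ≡ 2460
1114^256 ≡ 2460^2 = 6051600 ≡ 2147
1114^512 ≡ 2147^2 = 4609609 ≡ 3177
1114^1024 ≡ 3177^2 = 10093329 ≡ 2715
1114^2048 ≡ 2715^2 = 7371225 ≡ 1636
2631 = 2048 + 512 + 64 + 4 + 2 + 1, so 1114^2631 ≡ 1636·3177·3248·118·1613·1114 ≡ 2785 (mod 3511)
2631^2 = 6922161 ≡ 1980
2631^4 ≡ 1980^2 = 3920400 ≡ 2124
2631^8 ≡ 2124^2 = 4511376 ≡ 3252
2631^16 ≡ 3252^2 = 10575504 ≡ 372
2631^32 ≡ 372^2 = 138384 ≡ 1455
2631^64 ≡ 1455^2 = 2117025 ≡ 3403
2631^128 ≡ 3403^2 = 11580409 ≡ 1131
2631^256 ≡ 1131^2 = 1279161 ≡ 1157
2631^512 ≡ 1157^2 = 1338649 ≡ 958
2631^1024 ≡ 958^2 = 917764 ≡ 1393
1862 = 1024 + 512 + 256 + 64 + 4 + 2, so 2631^1862 ≡ 1393·958·1157·3403·2124·1980 ≡ 860 (mod 3511)
2785·860 = 2395100 ≡ 598 (mod 3511)
1882 ≠ 598, so verification fails.

does not verify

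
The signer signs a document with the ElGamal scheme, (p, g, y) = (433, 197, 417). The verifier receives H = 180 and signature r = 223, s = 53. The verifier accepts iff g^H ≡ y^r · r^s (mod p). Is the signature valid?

invalid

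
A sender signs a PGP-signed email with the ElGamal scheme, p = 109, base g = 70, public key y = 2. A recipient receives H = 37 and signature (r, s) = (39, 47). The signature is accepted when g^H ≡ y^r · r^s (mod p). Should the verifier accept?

reject

Left side g^H mod p:
70^2 = 4900 ≡ 104
70^4 ≡ 104^2 = 10816 ≡ 25
70^8 ≡ 25^2 = 625 ≡ 80
70^16 ≡ 80^2 = 6400 ≡ 78
70^32 ≡ 78^2 = 6084 ≡ 89
37 = 32 + 4 + 1, so 70^37 ≡ 89·25·70 ≡ 98 (mod 109)
Right side y^r · r^s mod p:
2^2 = 4
2^4 ≡ 4^2 = 16
2^8 ≡ 16^2 = 256 ≡ 38
2^16 ≡ 38^2 = 1444 ≡ 27
2^32 ≡ 27^2 = 729 ≡ 75
39 = 32 + 4 + 2 + 1, so 2^39 ≡ 75·16·4·2 ≡ 8 (mod 109)
39^2 = 1521 ≡ 104
39^4 ≡ 104^2 = 10816 ≡ 25
39^8 ≡ 25^2 = 625 ≡ 80
39^16 ≡ 80^2 = 6400 ≡ 78
39^32 ≡ 78^2 = 6084 ≡ 89
47 = 32 + 8 + 4 + 2 + 1, so 39^47 ≡ 89·80·25·104·39 ≡ 69 (mod 109)
8·69 = 552 ≡ 7 (mod 109)
98 ≠ 7, so verification fails.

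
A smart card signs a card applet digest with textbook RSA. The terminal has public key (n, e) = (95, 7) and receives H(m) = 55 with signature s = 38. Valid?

no

Squares mod 95: s^1≡38, s^2≡19, s^4≡76
7 = 4 + 2 + 1, so s^7 ≡ 76·19·38 ≡ 57 (mod 95)
The recovered value 57 does not match the digest 55.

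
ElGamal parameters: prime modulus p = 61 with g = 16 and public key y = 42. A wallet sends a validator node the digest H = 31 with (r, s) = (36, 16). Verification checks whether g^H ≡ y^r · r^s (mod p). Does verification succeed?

fails

Left side g^H mod p:
16^2 = 256 ≡ 12
16^4 ≡ 12^2 = 144 ≡ 22
16^8 ≡ 22^2 = 484 ≡ 57
16^16 ≡ 57^2 = 3249 ≡ 16
31 = 16 + 8 + 4 + 2 + 1, so 16^31 ≡ 16·57·22·12·16 ≡ 16 (mod 61)
Right side y^r · r^s mod p:
42^2 = 1764 ≡ 56
42^4 ≡ 56^2 = 3136 ≡ 25
42^8 ≡ 25^2 = 625 ≡ 15
42^16 ≡ 15^2 = 225 ≡ 42
42^32 ≡ 42^2 = 1764 ≡ 56
36 = 32 + 4, so 42^36 ≡ 56·25 ≡ 58 (mod 61)
36^2 = 1296 ≡ 15
36^4 ≡ 15^2 = 225 ≡ 42
36^8 ≡ 42^2 = 1764 ≡ 56
36^16 ≡ 56^2 = 3136 ≡ 25
58·25 = 1450 ≡ 47 (mod 61)
16 ≠ 47, so verification fails.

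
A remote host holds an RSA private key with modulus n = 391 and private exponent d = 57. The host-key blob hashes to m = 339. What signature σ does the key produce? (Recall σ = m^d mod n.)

33

m^2 ≡ 339^2 = 114921 ≡ 358
m^4 ≡ 358^2 = 128164 ≡ 307
m^8 ≡ 307^2 = 94249 ≡ 18
m^16 ≡ 18^2 = 324
m^32 ≡ 324^2 = 104976 ≡ 188
57 = 32 + 16 + 8 + 1, so m^57 ≡ 188·324·18·339 ≡ 33 (mod 391)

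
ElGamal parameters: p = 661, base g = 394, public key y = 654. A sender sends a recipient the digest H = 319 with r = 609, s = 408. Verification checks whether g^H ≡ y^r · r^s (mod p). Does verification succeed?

Left side g^H mod p:
394^2 = 155236 ≡ 562
394^4 ≡ 562^2 = 315844 ≡ 547
394^8 ≡ 547^2 = 299209 ≡ 437
394^16 ≡ 437^2 = 190969 ≡ 601
394^32 ≡ 601^2 = 361201 ≡ 295
394^64 ≡ 295^2 = 87025 ≡ 434
394^128 ≡ 434^2 = 188356 ≡ 632
394^256 ≡ 632^2 = 399424 ≡ 180
319 = 256 + 32 + 16 + 8 + 4 + 2 + 1, so 394^319 ≡ 180·295·601·437·547·562·394 ≡ 309 (mod 661)
Right side y^r · r^s mod p:
654^2 = 427716 ≡ 49
654^4 ≡ 49^2 = 2401 ≡ 418
654^8 ≡ 418^2 = 174724 ≡ 220
654^16 ≡ 220^2 = 48400 ≡ 147
654^32 ≡ 147^2 = 21609 ≡ 457
654^64 ≡ 457^2 = 208849 ≡ 634
654^128 ≡ 634^2 = 401956 ≡ 68
654^256 ≡ 68^2 = 4624 ≡ 658
654^512 ≡ 658^2 = 432964 ≡ 9
609 = 512 + 64 + 32 + 1, so 654^609 ≡ 9·634·457·654 ≡ 21 (mod 661)
609^2 = 370881 ≡ 60
609^4 ≡ 60^2 = 3600 ≡ 295
609^8 ≡ 295^2 = 87025 ≡ 434
609^16 ≡ 434^2 = 188356 ≡ 632
609^32 ≡ 632^2 = 399424 ≡ 180
609^64 ≡ 180^2 = 32400 ≡ 11
609^128 ≡ 11^2 = 121
609^256 ≡ 121^2 = 14641 ≡ 99
408 = 256 + 128 + 16 + 8, so 609^408 ≡ 99·121·632·434 ≡ 457 (mod 661)
21·457 = 9597 ≡ 343 (mod 661)
309 ≠ 343, so verification fails.

fails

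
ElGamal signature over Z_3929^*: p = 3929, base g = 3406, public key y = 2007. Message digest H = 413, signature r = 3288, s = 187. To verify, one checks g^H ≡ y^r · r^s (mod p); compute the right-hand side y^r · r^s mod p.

410

2007^2 = 4028049 ≡ 824
2007^4 ≡ 824^2 = 678976 ≡ 3188
2007^8 ≡ 3188^2 = 10163344 ≡ 2950
2007^16 ≡ 2950^2 = 8702500 ≡ 3694
2007^32 ≡ 3694^2 = 13645636 ≡ 219
2007^64 ≡ 219^2 = 47961 ≡ 813
2007^128 ≡ 813^2 = 660969 ≡ 897
2007^256 ≡ 897^2 = 804609 ≡ 3093
2007^512 ≡ 3093^2 = 9566649 ≡ 3463
2007^1024 ≡ 3463^2 = 11992369 ≡ 1061
2007^2048 ≡ 1061^2 = 1125721 ≡ 2027
3288 = 2048 + 1024 + 128 + 64 + 16 + 8, so 2007^3288 ≡ 2027·1061·897·813·3694·2950 ≡ 3911 (mod 3929)
3288^2 = 10810944 ≡ 2265
3288^4 ≡ 2265^2 = 5130225 ≡ 2880
3288^8 ≡ 2880^2 = 8294400 ≡ 281
3288^16 ≡ 281^2 = 78961 ≡ 381
3288^32 ≡ 381^2 = 145161 ≡ 3717
3288^64 ≡ 3717^2 = 13816089 ≡ 1725
3288^128 ≡ 1725^2 = 2975625 ≡ 1372
187 = 128 + 32 + 16 + 8 + 2 + 1, so 3288^187 ≡ 1372·3717·381·281·2265·3288 ≡ 2160 (mod 3929)
y^r · r^s ≡ 3911·2160 = 8447760 ≡ 410 (mod 3929)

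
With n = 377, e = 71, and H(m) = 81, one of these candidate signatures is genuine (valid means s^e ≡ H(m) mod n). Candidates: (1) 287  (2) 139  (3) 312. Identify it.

2

Candidate 1: Squares mod 377: 287^1≡287, 287^2≡183, 287^4≡313, 287^8≡326, 287^16≡339, 287^32≡313, 287^64≡326; 71 = 64 + 4 + 2 + 1, so 287^71 ≡ 326·313·183·287 ≡ 235 (mod 377)
Candidate 2: Squares mod 377: 139^1≡139, 139^2≡94, 139^4≡165, 139^8≡81, 139^16≡152, 139^32≡107, 139^64≡139; 71 = 64 + 4 + 2 + 1, so 139^71 ≡ 139·165·94·139 ≡ 81 (mod 377)
  → matches H(m) = 81
Candidate 3: Squares mod 377: 312^1≡312, 312^2≡78, 312^4≡52, 312^8≡65, 312^16≡78, 312^32≡52, 312^64≡65; 71 = 64 + 4 + 2 + 1, so 312^71 ≡ 65·52·78·312 ≡ 312 (mod 377)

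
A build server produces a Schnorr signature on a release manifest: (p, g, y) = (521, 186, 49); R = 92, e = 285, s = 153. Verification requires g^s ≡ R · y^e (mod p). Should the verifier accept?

g^s mod p:
186^2 = 34596 ≡ 210
186^4 ≡ 210^2 = 44100 ≡ 336
186^8 ≡ 336^2 = 112896 ≡ 360
186^16 ≡ 360^2 = 129600 ≡ 392
186^32 ≡ 392^2 = 153664 ≡ 490
186^64 ≡ 490^2 = 240100 ≡ 440
186^128 ≡ 440^2 = 193600 ≡ 309
153 = 128 + 16 + 8 + 1, so 186^153 ≡ 309·392·360·186 ≡ 339 (mod 521)
R · y^e mod p:
49^2 = 2401 ≡ 317
49^4 ≡ 317^2 = 100489 ≡ 457
49^8 ≡ 457^2 = 208849 ≡ 449
49^16 ≡ 449^2 = 201601 ≡ 495
49^32 ≡ 495^2 = 245025 ≡ 155
49^64 ≡ 155^2 = 24025 ≡ 59
49^128 ≡ 59^2 = 3481 ≡ 355
49^256 ≡ 355^2 = 126025 ≡ 464
285 = 256 + 16 + 8 + 4 + 1, so 49^285 ≡ 464·495·449·457·49 ≡ 32 (mod 521)
92·32 = 2944 ≡ 339 (mod 521)
339 ≡ 339 (mod 521); signature holds.

accept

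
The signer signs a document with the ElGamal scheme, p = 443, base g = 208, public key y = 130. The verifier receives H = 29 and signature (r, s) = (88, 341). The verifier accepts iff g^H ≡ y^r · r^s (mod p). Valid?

yes

Left side g^H mod p:
208^29 mod 443 = 109
Right side y^r · r^s mod p:
130^88 mod 443 = 268
88^341 mod 443 = 412
268·412 = 110416 ≡ 109 (mod 443)
109 ≡ 109 (mod 443), so the signature is genuine.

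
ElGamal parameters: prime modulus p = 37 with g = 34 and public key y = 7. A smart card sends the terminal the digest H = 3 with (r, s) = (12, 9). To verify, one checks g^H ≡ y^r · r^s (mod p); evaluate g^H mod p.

10

Squares mod 37: 34^1≡34, 34^2≡9
3 = 2 + 1, so 34^3 ≡ 9·34 ≡ 10 (mod 37)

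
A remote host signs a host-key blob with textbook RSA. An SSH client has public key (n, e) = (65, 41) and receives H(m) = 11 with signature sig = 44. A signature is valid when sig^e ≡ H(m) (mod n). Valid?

sig^2 ≡ 44^2 = 1936 ≡ 51
sig^4 ≡ 51^2 = 2601 ≡ 1
sig^8 ≡ 1^2 = 1
sig^16 ≡ 1^2 = 1
sig^32 ≡ 1^2 = 1
41 = 32 + 8 + 1, so sig^41 ≡ 1·1·44 ≡ 44 (mod 65)
The recovered value 44 does not match the digest 11.

no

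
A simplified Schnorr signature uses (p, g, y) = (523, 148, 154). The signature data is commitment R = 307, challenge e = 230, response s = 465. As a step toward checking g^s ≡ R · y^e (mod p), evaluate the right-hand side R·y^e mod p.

154^230 mod 523 = 17
R · y^e ≡ 307·17 = 5219 ≡ 512 (mod 523)

512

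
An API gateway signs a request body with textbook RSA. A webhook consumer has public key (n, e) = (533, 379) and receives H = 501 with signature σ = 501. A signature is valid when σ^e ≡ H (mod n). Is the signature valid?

invalid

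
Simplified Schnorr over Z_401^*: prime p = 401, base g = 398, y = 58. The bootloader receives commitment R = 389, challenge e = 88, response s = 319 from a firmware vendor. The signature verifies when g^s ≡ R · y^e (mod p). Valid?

g^s mod p:
398^2 = 158404 ≡ 9
398^4 ≡ 9^2 = 81
398^8 ≡ 81^2 = 6561 ≡ 145
398^16 ≡ 145^2 = 21025 ≡ 173
398^32 ≡ 173^2 = 29929 ≡ 255
398^64 ≡ 255^2 = 65025 ≡ 63
398^128 ≡ 63^2 = 3969 ≡ 360
398^256 ≡ 360^2 = 129600 ≡ 77
319 = 256 + 32 + 16 + 8 + 4 + 2 + 1, so 398^319 ≡ 77·255·173·145·81·9·398 ≡ 388 (mod 401)
R · y^e mod p:
58^2 = 3364 ≡ 156
58^4 ≡ 156^2 = 24336 ≡ 276
58^8 ≡ 276^2 = 76176 ≡ 387
58^16 ≡ 387^2 = 149769 ≡ 196
58^32 ≡ 196^2 = 38416 ≡ 321
58^64 ≡ 321^2 = 103041 ≡ 385
88 = 64 + 16 + 8, so 58^88 ≡ 385·196·387 ≡ 195 (mod 401)
389·195 = 75855 ≡ 66 (mod 401)
388 ≠ 66; the check fails.

no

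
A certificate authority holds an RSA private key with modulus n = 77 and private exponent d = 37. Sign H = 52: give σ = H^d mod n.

Squares mod 77: H^1≡52, H^2≡9, H^4≡4, H^8≡16, H^16≡25, H^32≡9
37 = 32 + 4 + 1, so H^37 ≡ 9·4·52 ≡ 24 (mod 77)

24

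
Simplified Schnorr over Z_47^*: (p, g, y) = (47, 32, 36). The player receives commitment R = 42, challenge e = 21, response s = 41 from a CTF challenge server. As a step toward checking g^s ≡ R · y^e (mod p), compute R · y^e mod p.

12

Squares mod 47: 36^1≡36, 36^2≡27, 36^4≡24, 36^8≡12, 36^16≡3
21 = 16 + 4 + 1, so 36^21 ≡ 3·24·36 ≡ 7 (mod 47)
R · y^e ≡ 42·7 = 294 ≡ 12 (mod 47)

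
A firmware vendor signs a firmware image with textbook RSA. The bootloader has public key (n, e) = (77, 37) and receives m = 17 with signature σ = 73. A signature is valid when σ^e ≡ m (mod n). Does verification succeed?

σ^2 ≡ 73^2 = 5329 ≡ 16
σ^4 ≡ 16^2 = 256 ≡ 25
σ^8 ≡ 25^2 = 625 ≡ 9
σ^16 ≡ 9^2 = 81 ≡ 4
σ^32 ≡ 4^2 = 16
37 = 32 + 4 + 1, so σ^37 ≡ 16·25·73 ≡ 17 (mod 77)
Since 17 equals the digest 17, verification succeeds.

passes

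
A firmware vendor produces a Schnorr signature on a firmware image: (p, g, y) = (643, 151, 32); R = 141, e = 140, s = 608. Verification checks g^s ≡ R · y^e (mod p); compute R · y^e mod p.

490

32^140 mod 643 = 81
R · y^e ≡ 141·81 = 11421 ≡ 490 (mod 643)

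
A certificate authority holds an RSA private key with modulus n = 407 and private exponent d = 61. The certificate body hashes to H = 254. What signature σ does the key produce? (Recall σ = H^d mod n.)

166

H^2 ≡ 254^2 = 64516 ≡ 210
H^4 ≡ 210^2 = 44100 ≡ 144
H^8 ≡ 144^2 = 20736 ≡ 386
H^16 ≡ 386^2 = 148996 ≡ 34
H^32 ≡ 34^2 = 1156 ≡ 342
61 = 32 + 16 + 8 + 4 + 1, so H^61 ≡ 342·34·386·144·254 ≡ 166 (mod 407)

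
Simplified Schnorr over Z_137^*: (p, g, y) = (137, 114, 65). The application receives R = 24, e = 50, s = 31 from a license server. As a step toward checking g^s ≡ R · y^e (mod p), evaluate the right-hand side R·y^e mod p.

46

65^2 = 4225 ≡ 115
65^4 ≡ 115^2 = 13225 ≡ 73
65^8 ≡ 73^2 = 5329 ≡ 123
65^16 ≡ 123^2 = 15129 ≡ 59
65^32 ≡ 59^2 = 3481 ≡ 56
50 = 32 + 16 + 2, so 65^50 ≡ 56·59·115 ≡ 59 (mod 137)
R · y^e ≡ 24·59 = 1416 ≡ 46 (mod 137)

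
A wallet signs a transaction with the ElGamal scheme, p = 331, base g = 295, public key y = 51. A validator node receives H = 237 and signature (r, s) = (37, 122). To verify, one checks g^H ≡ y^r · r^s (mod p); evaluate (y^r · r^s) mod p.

51^2 = 2601 ≡ 284
51^4 ≡ 284^2 = 80656 ≡ 223
51^8 ≡ 223^2 = 49729 ≡ 79
51^16 ≡ 79^2 = 6241 ≡ 283
51^32 ≡ 283^2 = 80089 ≡ 318
37 = 32 + 4 + 1, so 51^37 ≡ 318·223·51 ≡ 108 (mod 331)
37^2 = 1369 ≡ 45
37^4 ≡ 45^2 = 2025 ≡ 39
37^8 ≡ 39^2 = 1521 ≡ 197
37^16 ≡ 197^2 = 38809 ≡ 82
37^32 ≡ 82^2 = 6724 ≡ 104
37^64 ≡ 104^2 = 10816 ≡ 224
122 = 64 + 32 + 16 + 8 + 2, so 37^122 ≡ 224·104·82·197·45 ≡ 184 (mod 331)
y^r · r^s ≡ 108·184 = 19872 ≡ 12 (mod 331)

12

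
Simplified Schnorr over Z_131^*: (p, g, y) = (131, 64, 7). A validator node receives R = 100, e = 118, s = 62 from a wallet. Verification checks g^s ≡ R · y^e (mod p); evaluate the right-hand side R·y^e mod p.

121

Squares mod 131: 7^1≡7, 7^2≡49, 7^4≡43, 7^8≡15, 7^16≡94, 7^32≡59, 7^64≡75
118 = 64 + 32 + 16 + 4 + 2, so 7^118 ≡ 75·59·94·43·49 ≡ 13 (mod 131)
R · y^e ≡ 100·13 = 1300 ≡ 121 (mod 131)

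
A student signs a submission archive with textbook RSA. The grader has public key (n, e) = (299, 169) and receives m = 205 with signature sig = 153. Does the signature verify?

verifies

sig^2 ≡ 153^2 = 23409 ≡ 87
sig^4 ≡ 87^2 = 7569 ≡ 94
sig^8 ≡ 94^2 = 8836 ≡ 165
sig^16 ≡ 165^2 = 27225 ≡ 16
sig^32 ≡ 16^2 = 256
sig^64 ≡ 256^2 = 65536 ≡ 55
sig^128 ≡ 55^2 = 3025 ≡ 35
169 = 128 + 32 + 8 + 1, so sig^169 ≡ 35·256·165·153 ≡ 205 (mod 299)
205 = m, so the signature checks out.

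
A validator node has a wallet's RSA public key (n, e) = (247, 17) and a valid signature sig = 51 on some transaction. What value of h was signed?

155

Squares mod 247: sig^1≡51, sig^2≡131, sig^4≡118, sig^8≡92, sig^16≡66
17 = 16 + 1, so sig^17 ≡ 66·51 ≡ 155 (mod 247)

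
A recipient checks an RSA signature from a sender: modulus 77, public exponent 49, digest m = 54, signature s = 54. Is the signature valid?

Squares mod 77: s^1≡54, s^2≡67, s^4≡23, s^8≡67, s^16≡23, s^32≡67
49 = 32 + 16 + 1, so s^49 ≡ 67·23·54 ≡ 54 (mod 77)
s^49 mod 77 = 54 matches m.

valid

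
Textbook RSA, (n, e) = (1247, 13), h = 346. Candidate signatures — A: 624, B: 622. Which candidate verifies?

A

Candidate A: 624^2 = 389376 ≡ 312; 624^4 ≡ 312^2 = 97344 ≡ 78; 624^8 ≡ 78^2 = 6084 ≡ 1096; 13 = 8 + 4 + 1, so 624^13 ≡ 1096·78·624 ≡ 346 (mod 1247)
  → matches h = 346
Candidate B: 622^2 = 386884 ≡ 314; 622^4 ≡ 314^2 = 98596 ≡ 83; 622^8 ≡ 83^2 = 6889 ≡ 654; 13 = 8 + 4 + 1, so 622^13 ≡ 654·83·622 ≡ 879 (mod 1247)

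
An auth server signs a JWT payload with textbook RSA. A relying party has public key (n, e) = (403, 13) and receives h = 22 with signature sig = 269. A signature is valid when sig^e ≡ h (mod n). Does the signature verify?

sig^2 ≡ 269^2 = 72361 ≡ 224
sig^4 ≡ 224^2 = 50176 ≡ 204
sig^8 ≡ 204^2 = 41616 ≡ 107
13 = 8 + 4 + 1, so sig^13 ≡ 107·204·269 ≡ 22 (mod 403)
Since 22 equals the digest 22, verification succeeds.

verifies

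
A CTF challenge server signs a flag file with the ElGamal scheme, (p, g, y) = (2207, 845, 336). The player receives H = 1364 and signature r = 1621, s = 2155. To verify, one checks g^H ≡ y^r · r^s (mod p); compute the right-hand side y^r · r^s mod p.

770

Squares mod 2207: 336^1≡336, 336^2≡339, 336^4≡157, 336^8≡372, 336^16≡1550, 336^32≡1284, 336^64≡27, 336^128≡729, 336^256≡1761, 336^512≡286, 336^1024≡137
1621 = 1024 + 512 + 64 + 16 + 4 + 1, so 336^1621 ≡ 137·286·27·1550·157·336 ≡ 2108 (mod 2207)
Squares mod 2207: 1621^1≡1621, 1621^2≡1311, 1621^4≡1675, 1621^8≡528, 1621^16≡702, 1621^32≡643, 1621^64≡740, 1621^128≡264, 1621^256≡1279, 1621^512≡454, 1621^1024≡865, 1621^2048≡52
2155 = 2048 + 64 + 32 + 8 + 2 + 1, so 1621^2155 ≡ 52·740·643·528·1311·1621 ≡ 1954 (mod 2207)
y^r · r^s ≡ 2108·1954 = 4119032 ≡ 770 (mod 2207)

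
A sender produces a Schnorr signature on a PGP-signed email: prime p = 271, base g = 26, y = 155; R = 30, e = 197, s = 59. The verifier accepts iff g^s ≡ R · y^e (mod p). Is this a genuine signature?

g^s mod p:
26^2 = 676 ≡ 134
26^4 ≡ 134^2 = 17956 ≡ 70
26^8 ≡ 70^2 = 4900 ≡ 22
26^16 ≡ 22^2 = 484 ≡ 213
26^32 ≡ 213^2 = 45369 ≡ 112
59 = 32 + 16 + 8 + 2 + 1, so 26^59 ≡ 112·213·22·134·26 ≡ 182 (mod 271)
R · y^e mod p:
155^2 = 24025 ≡ 177
155^4 ≡ 177^2 = 31329 ≡ 164
155^8 ≡ 164^2 = 26896 ≡ 67
155^16 ≡ 67^2 = 4489 ≡ 153
155^32 ≡ 153^2 = 23409 ≡ 103
155^64 ≡ 103^2 = 10609 ≡ 40
155^128 ≡ 40^2 = 1600 ≡ 245
197 = 128 + 64 + 4 + 1, so 155^197 ≡ 245·40·164·155 ≡ 63 (mod 271)
30·63 = 1890 ≡ 264 (mod 271)
182 ≠ 264; the check fails.

forged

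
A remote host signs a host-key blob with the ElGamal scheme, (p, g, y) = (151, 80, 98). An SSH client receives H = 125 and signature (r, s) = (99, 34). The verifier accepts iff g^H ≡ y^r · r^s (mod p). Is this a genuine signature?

Left side g^H mod p:
80^2 = 6400 ≡ 58
80^4 ≡ 58^2 = 3364 ≡ 42
80^8 ≡ 42^2 = 1764 ≡ 103
80^16 ≡ 103^2 = 10609 ≡ 39
80^32 ≡ 39^2 = 1521 ≡ 11
80^64 ≡ 11^2 = 121
125 = 64 + 32 + 16 + 8 + 4 + 1, so 80^125 ≡ 121·11·39·103·42·80 ≡ 118 (mod 151)
Right side y^r · r^s mod p:
98^2 = 9604 ≡ 91
98^4 ≡ 91^2 = 8281 ≡ 127
98^8 ≡ 127^2 = 16129 ≡ 123
98^16 ≡ 123^2 = 15129 ≡ 29
98^32 ≡ 29^2 = 841 ≡ 86
98^64 ≡ 86^2 = 7396 ≡ 148
99 = 64 + 32 + 2 + 1, so 98^99 ≡ 148·86·91·98 ≡ 94 (mod 151)
99^2 = 9801 ≡ 137
99^4 ≡ 137^2 = 18769 ≡ 45
99^8 ≡ 45^2 = 2025 ≡ 62
99^16 ≡ 62^2 = 3844 ≡ 69
99^32 ≡ 69^2 = 4761 ≡ 80
34 = 32 + 2, so 99^34 ≡ 80·137 ≡ 88 (mod 151)
94·88 = 8272 ≡ 118 (mod 151)
118 ≡ 118 (mod 151), so the signature is genuine.

genuine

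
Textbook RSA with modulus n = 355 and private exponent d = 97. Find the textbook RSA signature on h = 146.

Squares mod 355: h^1≡146, h^2≡16, h^4≡256, h^8≡216, h^16≡151, h^32≡81, h^64≡171
97 = 64 + 32 + 1, so h^97 ≡ 171·81·146 ≡ 166 (mod 355)

166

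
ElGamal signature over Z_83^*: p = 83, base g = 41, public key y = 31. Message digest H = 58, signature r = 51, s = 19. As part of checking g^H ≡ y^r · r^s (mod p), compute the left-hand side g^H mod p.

11

Squares mod 83: 41^1≡41, 41^2≡21, 41^4≡26, 41^8≡12, 41^16≡61, 41^32≡69
58 = 32 + 16 + 8 + 2, so 41^58 ≡ 69·61·12·21 ≡ 11 (mod 83)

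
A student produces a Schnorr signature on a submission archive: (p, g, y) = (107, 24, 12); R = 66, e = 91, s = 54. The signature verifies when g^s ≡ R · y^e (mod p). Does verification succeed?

fails

g^s mod p:
24^54 mod 107 = 83
R · y^e mod p:
12^91 mod 107 = 49
66·49 = 3234 ≡ 24 (mod 107)
83 ≠ 24; the check fails.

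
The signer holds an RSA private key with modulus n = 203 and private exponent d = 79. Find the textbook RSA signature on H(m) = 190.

(H(m))^2 ≡ 190^2 = 36100 ≡ 169
(H(m))^4 ≡ 169^2 = 28561 ≡ 141
(H(m))^8 ≡ 141^2 = 19881 ≡ 190
(H(m))^16 ≡ 190^2 = 36100 ≡ 169
(H(m))^32 ≡ 169^2 = 28561 ≡ 141
(H(m))^64 ≡ 141^2 = 19881 ≡ 190
79 = 64 + 8 + 4 + 2 + 1, so (H(m))^79 ≡ 190·190·141·169·190 ≡ 169 (mod 203)

169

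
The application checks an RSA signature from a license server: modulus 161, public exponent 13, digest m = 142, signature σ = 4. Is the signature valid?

σ^2 ≡ 4^2 = 16
σ^4 ≡ 16^2 = 256 ≡ 95
σ^8 ≡ 95^2 = 9025 ≡ 9
13 = 8 + 4 + 1, so σ^13 ≡ 9·95·4 ≡ 39 (mod 161)
σ^13 mod 161 = 39, but m = 142.

invalid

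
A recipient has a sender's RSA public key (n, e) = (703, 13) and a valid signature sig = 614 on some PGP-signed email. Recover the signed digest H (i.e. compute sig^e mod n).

498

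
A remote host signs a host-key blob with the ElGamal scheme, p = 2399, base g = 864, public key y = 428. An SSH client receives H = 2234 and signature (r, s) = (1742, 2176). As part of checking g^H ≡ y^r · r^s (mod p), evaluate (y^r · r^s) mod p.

736

428^1742 mod 2399 = 1502
1742^2176 mod 2399 = 1537
y^r · r^s ≡ 1502·1537 = 2308574 ≡ 736 (mod 2399)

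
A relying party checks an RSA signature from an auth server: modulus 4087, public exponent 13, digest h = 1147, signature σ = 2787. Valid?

no

σ^2 ≡ 2787^2 = 7767369 ≡ 2069
σ^4 ≡ 2069^2 = 4280761 ≡ 1672
σ^8 ≡ 1672^2 = 2795584 ≡ 76
13 = 8 + 4 + 1, so σ^13 ≡ 76·1672·2787 ≡ 2940 (mod 4087)
The recovered value 2940 does not match the digest 1147.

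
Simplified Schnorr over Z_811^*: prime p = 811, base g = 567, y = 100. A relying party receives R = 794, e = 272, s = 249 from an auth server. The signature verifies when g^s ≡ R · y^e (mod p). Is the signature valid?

g^s mod p:
567^249 mod 811 = 419
R · y^e mod p:
100^272 mod 811 = 576
794·576 = 457344 ≡ 751 (mod 811)
419 ≠ 751; the check fails.

invalid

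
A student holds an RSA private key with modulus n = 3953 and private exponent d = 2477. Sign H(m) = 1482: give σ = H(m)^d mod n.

(H(m))^2477 mod 3953 = 3018

3018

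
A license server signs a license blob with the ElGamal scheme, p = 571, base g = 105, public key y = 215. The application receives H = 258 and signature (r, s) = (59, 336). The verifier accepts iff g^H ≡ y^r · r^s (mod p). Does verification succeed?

fails

Left side g^H mod p:
Squares mod 571: 105^1≡105, 105^2≡176, 105^4≡142, 105^8≡179, 105^16≡65, 105^32≡228, 105^64≡23, 105^128≡529, 105^256≡51
258 = 256 + 2, so 105^258 ≡ 51·176 ≡ 411 (mod 571)
Right side y^r · r^s mod p:
Squares mod 571: 215^1≡215, 215^2≡545, 215^4≡105, 215^8≡176, 215^16≡142, 215^32≡179
59 = 32 + 16 + 8 + 2 + 1, so 215^59 ≡ 179·142·176·545·215 ≡ 226 (mod 571)
Squares mod 571: 59^1≡59, 59^2≡55, 59^4≡170, 59^8≡350, 59^16≡306, 59^32≡563, 59^64≡64, 59^128≡99, 59^256≡94
336 = 256 + 64 + 16, so 59^336 ≡ 94·64·306 ≡ 563 (mod 571)
226·563 = 127238 ≡ 476 (mod 571)
411 ≠ 476, so verification fails.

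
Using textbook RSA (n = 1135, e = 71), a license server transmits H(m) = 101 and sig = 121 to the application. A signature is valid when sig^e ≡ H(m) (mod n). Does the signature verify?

sig^2 ≡ 121^2 = 14641 ≡ 1021
sig^4 ≡ 1021^2 = 1042441 ≡ 511
sig^8 ≡ 511^2 = 261121 ≡ 71
sig^16 ≡ 71^2 = 5041 ≡ 501
sig^32 ≡ 501^2 = 251001 ≡ 166
sig^64 ≡ 166^2 = 27556 ≡ 316
71 = 64 + 4 + 2 + 1, so sig^71 ≡ 316·511·1021·121 ≡ 101 (mod 1135)
Since 101 equals the digest 101, verification succeeds.

verifies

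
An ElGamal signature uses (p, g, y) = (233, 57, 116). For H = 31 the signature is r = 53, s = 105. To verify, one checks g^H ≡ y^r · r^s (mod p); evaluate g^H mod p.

57^2 = 3249 ≡ 220
57^4 ≡ 220^2 = 48400 ≡ 169
57^8 ≡ 169^2 = 28561 ≡ 135
57^16 ≡ 135^2 = 18225 ≡ 51
31 = 16 + 8 + 4 + 2 + 1, so 57^31 ≡ 51·135·169·220·57 ≡ 156 (mod 233)

156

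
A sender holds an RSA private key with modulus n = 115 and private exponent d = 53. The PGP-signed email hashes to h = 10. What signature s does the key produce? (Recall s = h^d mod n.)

h^2 ≡ 10^2 = 100
h^4 ≡ 100^2 = 10000 ≡ 110
h^8 ≡ 110^2 = 12100 ≡ 25
h^16 ≡ 25^2 = 625 ≡ 50
h^32 ≡ 50^2 = 2500 ≡ 85
53 = 32 + 16 + 4 + 1, so h^53 ≡ 85·50·110·10 ≡ 20 (mod 115)

20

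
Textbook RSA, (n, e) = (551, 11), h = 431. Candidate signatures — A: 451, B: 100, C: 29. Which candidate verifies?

Candidate A: Squares mod 551: 451^1≡451, 451^2≡82, 451^4≡112, 451^8≡422; 11 = 8 + 2 + 1, so 451^11 ≡ 422·82·451 ≡ 431 (mod 551)
  → matches h = 431
Candidate B: Squares mod 551: 100^1≡100, 100^2≡82, 100^4≡112, 100^8≡422; 11 = 8 + 2 + 1, so 100^11 ≡ 422·82·100 ≡ 120 (mod 551)
Candidate C: Squares mod 551: 29^1≡29, 29^2≡290, 29^4≡348, 29^8≡435; 11 = 8 + 2 + 1, so 29^11 ≡ 435·290·29 ≡ 261 (mod 551)

A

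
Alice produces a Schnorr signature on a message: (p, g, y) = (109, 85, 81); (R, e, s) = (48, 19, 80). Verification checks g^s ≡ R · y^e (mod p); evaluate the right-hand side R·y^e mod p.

15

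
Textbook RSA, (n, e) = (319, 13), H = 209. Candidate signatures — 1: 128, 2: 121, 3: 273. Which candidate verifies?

2

Candidate 1: Squares mod 319: 128^1≡128, 128^2≡115, 128^4≡146, 128^8≡262; 13 = 8 + 4 + 1, so 128^13 ≡ 262·146·128 ≡ 244 (mod 319)
Candidate 2: Squares mod 319: 121^1≡121, 121^2≡286, 121^4≡132, 121^8≡198; 13 = 8 + 4 + 1, so 121^13 ≡ 198·132·121 ≡ 209 (mod 319)
  → matches H = 209
Candidate 3: Squares mod 319: 273^1≡273, 273^2≡202, 273^4≡291, 273^8≡146; 13 = 8 + 4 + 1, so 273^13 ≡ 146·291·273 ≡ 157 (mod 319)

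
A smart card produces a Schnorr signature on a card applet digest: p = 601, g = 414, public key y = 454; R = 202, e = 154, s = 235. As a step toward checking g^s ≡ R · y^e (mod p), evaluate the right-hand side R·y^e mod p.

454^2 = 206116 ≡ 574
454^4 ≡ 574^2 = 329476 ≡ 128
454^8 ≡ 128^2 = 16384 ≡ 157
454^16 ≡ 157^2 = 24649 ≡ 8
454^32 ≡ 8^2 = 64
454^64 ≡ 64^2 = 4096 ≡ 490
454^128 ≡ 490^2 = 240100 ≡ 301
154 = 128 + 16 + 8 + 2, so 454^154 ≡ 301·8·157·574 ≡ 473 (mod 601)
R · y^e ≡ 202·473 = 95546 ≡ 588 (mod 601)

588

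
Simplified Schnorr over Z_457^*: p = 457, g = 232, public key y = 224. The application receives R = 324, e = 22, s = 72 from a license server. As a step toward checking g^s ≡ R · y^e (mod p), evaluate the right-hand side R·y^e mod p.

407

Squares mod 457: 224^1≡224, 224^2≡363, 224^4≡153, 224^8≡102, 224^16≡350
22 = 16 + 4 + 2, so 224^22 ≡ 350·153·363 ≡ 155 (mod 457)
R · y^e ≡ 324·155 = 50220 ≡ 407 (mod 457)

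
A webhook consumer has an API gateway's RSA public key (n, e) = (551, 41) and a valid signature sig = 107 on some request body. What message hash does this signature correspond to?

sig^41 mod 551 = 103

103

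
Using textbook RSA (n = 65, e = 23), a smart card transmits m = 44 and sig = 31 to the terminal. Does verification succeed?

sig^23 mod 65 = 21
The recovered value 21 does not match the digest 44.

fails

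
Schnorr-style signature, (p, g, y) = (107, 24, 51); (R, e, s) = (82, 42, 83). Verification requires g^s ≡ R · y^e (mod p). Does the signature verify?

g^s mod p:
Squares mod 107: 24^1≡24, 24^2≡41, 24^4≡76, 24^8≡105, 24^16≡4, 24^32≡16, 24^64≡42
83 = 64 + 16 + 2 + 1, so 24^83 ≡ 42·4·41·24 ≡ 104 (mod 107)
R · y^e mod p:
Squares mod 107: 51^1≡51, 51^2≡33, 51^4≡19, 51^8≡40, 51^16≡102, 51^32≡25
42 = 32 + 8 + 2, so 51^42 ≡ 25·40·33 ≡ 44 (mod 107)
82·44 = 3608 ≡ 77 (mod 107)
104 ≠ 77; the check fails.

does not verify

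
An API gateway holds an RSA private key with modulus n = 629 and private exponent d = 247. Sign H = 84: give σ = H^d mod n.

Squares mod 629: H^1≡84, H^2≡137, H^4≡528, H^8≡137, H^16≡528, H^32≡137, H^64≡528, H^128≡137
247 = 128 + 64 + 32 + 16 + 4 + 2 + 1, so H^247 ≡ 137·528·137·528·528·137·84 ≡ 84 (mod 629)

84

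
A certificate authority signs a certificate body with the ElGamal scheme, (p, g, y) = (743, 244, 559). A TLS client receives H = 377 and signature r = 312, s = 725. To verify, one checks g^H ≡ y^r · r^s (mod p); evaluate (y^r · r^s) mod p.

177

559^312 mod 743 = 159
312^725 mod 743 = 660
y^r · r^s ≡ 159·660 = 104940 ≡ 177 (mod 743)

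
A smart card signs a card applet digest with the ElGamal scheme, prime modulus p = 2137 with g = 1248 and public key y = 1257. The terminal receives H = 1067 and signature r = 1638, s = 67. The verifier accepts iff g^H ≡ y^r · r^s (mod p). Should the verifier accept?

Left side g^H mod p:
1248^2 = 1557504 ≡ 1768
1248^4 ≡ 1768^2 = 3125824 ≡ 1530
1248^8 ≡ 1530^2 = 2340900 ≡ 885
1248^16 ≡ 885^2 = 783225 ≡ 1083
1248^32 ≡ 1083^2 = 1172889 ≡ 1813
1248^64 ≡ 1813^2 = 3286969 ≡ 263
1248^128 ≡ 263^2 = 69169 ≡ 785
1248^256 ≡ 785^2 = 616225 ≡ 769
1248^512 ≡ 769^2 = 591361 ≡ 1549
1248^1024 ≡ 1549^2 = 2399401 ≡ 1687
1067 = 1024 + 32 + 8 + 2 + 1, so 1248^1067 ≡ 1687·1813·885·1768·1248 ≡ 125 (mod 2137)
Right side y^r · r^s mod p:
1257^2 = 1580049 ≡ 806
1257^4 ≡ 806^2 = 649636 ≡ 2125
1257^8 ≡ 2125^2 = 4515625 ≡ 144
1257^16 ≡ 144^2 = 20736 ≡ 1503
1257^32 ≡ 1503^2 = 2259009 ≡ 200
1257^64 ≡ 200^2 = 40000 ≡ 1534
1257^128 ≡ 1534^2 = 2353156 ≡ 319
1257^256 ≡ 319^2 = 101761 ≡ 1322
1257^512 ≡ 1322^2 = 1747684 ≡ 1755
1257^1024 ≡ 1755^2 = 3080025 ≡ 608
1638 = 1024 + 512 + 64 + 32 + 4 + 2, so 1257^1638 ≡ 608·1755·1534·200·2125·806 ≡ 916 (mod 2137)
1638^2 = 2683044 ≡ 1109
1638^4 ≡ 1109^2 = 1229881 ≡ 1106
1638^8 ≡ 1106^2 = 1223236 ≡ 872
1638^16 ≡ 872^2 = 760384 ≡ 1749
1638^32 ≡ 1749^2 = 3059001 ≡ 954
1638^64 ≡ 954^2 = 910116 ≡ 1891
67 = 64 + 2 + 1, so 1638^67 ≡ 1891·1109·1638 ≡ 875 (mod 2137)
916·875 = 801500 ≡ 125 (mod 2137)
125 ≡ 125 (mod 2137), so the signature is genuine.

accept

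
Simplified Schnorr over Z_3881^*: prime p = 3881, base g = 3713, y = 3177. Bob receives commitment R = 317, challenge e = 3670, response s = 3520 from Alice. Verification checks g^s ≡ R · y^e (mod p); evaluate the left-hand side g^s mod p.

3713^2 = 13786369 ≡ 1057
3713^4 ≡ 1057^2 = 1117249 ≡ 3402
3713^8 ≡ 3402^2 = 11573604 ≡ 462
3713^16 ≡ 462^2 = 213444 ≡ 3870
3713^32 ≡ 3870^2 = 14976900 ≡ 121
3713^64 ≡ 121^2 = 14641 ≡ 2998
3713^128 ≡ 2998^2 = 8988004 ≡ 3489
3713^256 ≡ 3489^2 = 12173121 ≡ 2305
3713^512 ≡ 2305^2 = 5313025 ≡ 3817
3713^1024 ≡ 3817^2 = 14569489 ≡ 215
3713^2048 ≡ 215^2 = 46225 ≡ 3534
3520 = 2048 + 1024 + 256 + 128 + 64, so 3713^3520 ≡ 3534·215·2305·3489·2998 ≡ 891 (mod 3881)

891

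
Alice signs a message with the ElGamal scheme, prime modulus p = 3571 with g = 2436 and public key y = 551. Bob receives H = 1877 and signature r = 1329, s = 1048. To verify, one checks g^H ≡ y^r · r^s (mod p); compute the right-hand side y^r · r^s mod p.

551^2 = 303601 ≡ 66
551^4 ≡ 66^2 = 4356 ≡ 785
551^8 ≡ 785^2 = 616225 ≡ 2013
551^16 ≡ 2013^2 = 4052169 ≡ 2655
551^32 ≡ 2655^2 = 7049025 ≡ 3442
551^64 ≡ 3442^2 = 11847364 ≡ 2357
551^128 ≡ 2357^2 = 5555449 ≡ 2544
551^256 ≡ 2544^2 = 6471936 ≡ 1284
551^512 ≡ 1284^2 = 1648656 ≡ 2425
551^1024 ≡ 2425^2 = 5880625 ≡ 2759
1329 = 1024 + 256 + 32 + 16 + 1, so 551^1329 ≡ 2759·1284·3442·2655·551 ≡ 2493 (mod 3571)
1329^2 = 1766241 ≡ 2167
1329^4 ≡ 2167^2 = 4695889 ≡ 24
1329^8 ≡ 24^2 = 576
1329^16 ≡ 576^2 = 331776 ≡ 3244
1329^32 ≡ 3244^2 = 10523536 ≡ 3370
1329^64 ≡ 3370^2 = 11356900 ≡ 1120
1329^128 ≡ 1120^2 = 1254400 ≡ 979
1329^256 ≡ 979^2 = 958441 ≡ 1413
1329^512 ≡ 1413^2 = 1996569 ≡ 380
1329^1024 ≡ 380^2 = 144400 ≡ 1560
1048 = 1024 + 16 + 8, so 1329^1048 ≡ 1560·3244·576 ≡ 3473 (mod 3571)
y^r · r^s ≡ 2493·3473 = 8658189 ≡ 2085 (mod 3571)

2085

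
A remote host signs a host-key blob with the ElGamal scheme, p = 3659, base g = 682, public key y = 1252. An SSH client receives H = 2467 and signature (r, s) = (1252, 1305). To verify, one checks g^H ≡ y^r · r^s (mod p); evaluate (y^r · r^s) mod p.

1252^2 = 1567504 ≡ 1452
1252^4 ≡ 1452^2 = 2108304 ≡ 720
1252^8 ≡ 720^2 = 518400 ≡ 2481
1252^16 ≡ 2481^2 = 6155361 ≡ 923
1252^32 ≡ 923^2 = 851929 ≡ 3041
1252^64 ≡ 3041^2 = 9247681 ≡ 1388
1252^128 ≡ 1388^2 = 1926544 ≡ 1910
1252^256 ≡ 1910^2 = 3648100 ≡ 77
1252^512 ≡ 77^2 = 5929 ≡ 2270
1252^1024 ≡ 2270^2 = 5152900 ≡ 1028
1252 = 1024 + 128 + 64 + 32 + 4, so 1252^1252 ≡ 1028·1910·1388·3041·720 ≡ 107 (mod 3659)
1252^2 = 1567504 ≡ 1452
1252^4 ≡ 1452^2 = 2108304 ≡ 720
1252^8 ≡ 720^2 = 518400 ≡ 2481
1252^16 ≡ 2481^2 = 6155361 ≡ 923
1252^32 ≡ 923^2 = 851929 ≡ 3041
1252^64 ≡ 3041^2 = 9247681 ≡ 1388
1252^128 ≡ 1388^2 = 1926544 ≡ 1910
1252^256 ≡ 1910^2 = 3648100 ≡ 77
1252^512 ≡ 77^2 = 5929 ≡ 2270
1252^1024 ≡ 2270^2 = 5152900 ≡ 1028
1305 = 1024 + 256 + 16 + 8 + 1, so 1252^1305 ≡ 1028·77·923·2481·1252 ≡ 2582 (mod 3659)
y^r · r^s ≡ 107·2582 = 276274 ≡ 1849 (mod 3659)

1849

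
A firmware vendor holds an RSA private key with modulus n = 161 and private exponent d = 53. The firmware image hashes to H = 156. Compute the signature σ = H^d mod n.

81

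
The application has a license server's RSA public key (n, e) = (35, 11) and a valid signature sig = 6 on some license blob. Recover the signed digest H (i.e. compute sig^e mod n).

6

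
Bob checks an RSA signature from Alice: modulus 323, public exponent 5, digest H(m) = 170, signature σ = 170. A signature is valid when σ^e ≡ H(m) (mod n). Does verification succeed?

passes

σ^2 ≡ 170^2 = 28900 ≡ 153
σ^4 ≡ 153^2 = 23409 ≡ 153
5 = 4 + 1, so σ^5 ≡ 153·170 ≡ 170 (mod 323)
Since 170 equals the digest 170, verification succeeds.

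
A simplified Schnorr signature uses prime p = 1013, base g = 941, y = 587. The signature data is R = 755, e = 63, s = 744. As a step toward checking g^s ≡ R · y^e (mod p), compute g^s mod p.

941^744 mod 1013 = 216

216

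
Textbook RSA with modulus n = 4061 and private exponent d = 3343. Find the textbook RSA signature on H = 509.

H^2 ≡ 509^2 = 259081 ≡ 3238
H^4 ≡ 3238^2 = 10484644 ≡ 3203
H^8 ≡ 3203^2 = 10259209 ≡ 1123
H^16 ≡ 1123^2 = 1261129 ≡ 2219
H^32 ≡ 2219^2 = 4923961 ≡ 2029
H^64 ≡ 2029^2 = 4116841 ≡ 3048
H^128 ≡ 3048^2 = 9290304 ≡ 2797
H^256 ≡ 2797^2 = 7823209 ≡ 1723
H^512 ≡ 1723^2 = 2968729 ≡ 138
H^1024 ≡ 138^2 = 19044 ≡ 2800
H^2048 ≡ 2800^2 = 7840000 ≡ 2270
3343 = 2048 + 1024 + 256 + 8 + 4 + 2 + 1, so H^3343 ≡ 2270·2800·1723·1123·3203·3238·509 ≡ 1995 (mod 4061)

1995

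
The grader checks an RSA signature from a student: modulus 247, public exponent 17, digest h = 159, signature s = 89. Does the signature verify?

does not verify

Squares mod 247: s^1≡89, s^2≡17, s^4≡42, s^8≡35, s^16≡237
17 = 16 + 1, so s^17 ≡ 237·89 ≡ 98 (mod 247)
s^17 mod 247 = 98, but h = 159.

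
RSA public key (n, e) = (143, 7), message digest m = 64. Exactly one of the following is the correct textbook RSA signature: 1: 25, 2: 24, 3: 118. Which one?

Candidate 1: Squares mod 143: 25^1≡25, 25^2≡53, 25^4≡92; 7 = 4 + 2 + 1, so 25^7 ≡ 92·53·25 ≡ 64 (mod 143)
  → matches m = 64
Candidate 2: Squares mod 143: 24^1≡24, 24^2≡4, 24^4≡16; 7 = 4 + 2 + 1, so 24^7 ≡ 16·4·24 ≡ 106 (mod 143)
Candidate 3: Squares mod 143: 118^1≡118, 118^2≡53, 118^4≡92; 7 = 4 + 2 + 1, so 118^7 ≡ 92·53·118 ≡ 79 (mod 143)

1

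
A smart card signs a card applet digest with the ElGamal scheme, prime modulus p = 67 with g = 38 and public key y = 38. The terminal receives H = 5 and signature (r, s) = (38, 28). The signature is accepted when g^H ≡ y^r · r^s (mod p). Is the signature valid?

invalid

Left side g^H mod p:
38^2 = 1444 ≡ 37
38^4 ≡ 37^2 = 1369 ≡ 29
5 = 4 + 1, so 38^5 ≡ 29·38 ≡ 30 (mod 67)
Right side y^r · r^s mod p:
38^2 = 1444 ≡ 37
38^4 ≡ 37^2 = 1369 ≡ 29
38^8 ≡ 29^2 = 841 ≡ 37
38^16 ≡ 37^2 = 1369 ≡ 29
38^32 ≡ 29^2 = 841 ≡ 37
38 = 32 + 4 + 2, so 38^38 ≡ 37·29·37 ≡ 37 (mod 67)
38^2 = 1444 ≡ 37
38^4 ≡ 37^2 = 1369 ≡ 29
38^8 ≡ 29^2 = 841 ≡ 37
38^16 ≡ 37^2 = 1369 ≡ 29
28 = 16 + 8 + 4, so 38^28 ≡ 29·37·29 ≡ 29 (mod 67)
37·29 = 1073 ≡ 1 (mod 67)
30 ≠ 1, so verification fails.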